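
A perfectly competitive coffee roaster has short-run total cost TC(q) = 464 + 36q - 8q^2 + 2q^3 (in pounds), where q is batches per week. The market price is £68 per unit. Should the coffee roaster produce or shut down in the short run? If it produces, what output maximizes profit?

Produce at q = 4

Variable cost is VC = 36q - 8q^2 + 2q^3, so AVC = VC/q = 36 - 8q + 2q^2 and MC = dTC/dq = 36 - 16q + 6q^2.
The AVC parabola has its vertex at q = 8/4 = 2, where AVC = 36 - 8·2 + 2·2^2 = £28.
Because £68 ≥ £28, revenue can cover variable cost; the firm operates.
Solving P = MC: -32 - 16q + 6q^2 = 0 ⇒ q = -4/3 or 4. On the upward-sloping branch, q* = 4.
Check: AVC at q = 4 is £36 ≤ P, so revenue covers variable cost.
Profit = P·q − TC = 68·4 − 608 = -£336, a loss, but smaller than the £464 fixed cost the firm would lose by shutting down.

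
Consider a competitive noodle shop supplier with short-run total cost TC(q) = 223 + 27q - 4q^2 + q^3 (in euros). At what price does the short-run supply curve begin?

The shutdown price is the minimum of AVC. VC = 27q - 4q^2 + q^3, so AVC = 27 - 4q + q^2.
dAVC/dq = -4 + 2q = 0 gives q = 2. min AVC = 27 - 4·2 + 2^2 = 23.
So the shutdown price is €23.

€23 per unit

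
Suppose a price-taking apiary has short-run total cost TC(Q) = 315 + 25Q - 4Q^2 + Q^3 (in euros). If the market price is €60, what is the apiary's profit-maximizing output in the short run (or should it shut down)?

From TC, MC = TC'(Q) = 25 - 8Q + 3Q^2 and AVC = VC/Q = 25 - 4Q + Q^2.
AVC hits its minimum where MC = AVC, at Q = 2, giving min AVC = 25 - 4·2 + 2^2 = €21.
Since P = €60 ≥ min AVC = €21, price covers variable cost and the firm should produce.
P = MC gives -35 - 8Q + 3Q^2 = 0, with roots -7/3 and 5. Take the larger (rising MC): Q* = 5.
Check: AVC at Q = 5 is €30 ≤ P, so revenue covers variable cost.
Profit = P·Q − TC = 60·5 − 465 = -€165, a loss, but smaller than the €315 fixed cost the firm would lose by shutting down.

Produce at Q = 5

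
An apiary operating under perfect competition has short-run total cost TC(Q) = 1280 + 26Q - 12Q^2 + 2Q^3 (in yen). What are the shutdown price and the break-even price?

Shutdown price = ¥8; break-even price = ¥218

Shutdown price = min AVC. AVC = 26 - 12Q + 2Q^2, with vertex at Q = 3 and minimum ¥8.
ATC = 1280/Q + 26 - 12Q + 2Q^2. Setting dATC/dQ = −1280/Q^2 − 12 + 4Q = 0 gives Q = 8 (since 4·8^3 − 12·8^2 = 1280).
min ATC = 1280/8 + 26 − 12·8 + 2·8^2 = ¥218. That is the break-even price.
Between these two prices the firm operates at a loss; above ¥218 it earns a profit.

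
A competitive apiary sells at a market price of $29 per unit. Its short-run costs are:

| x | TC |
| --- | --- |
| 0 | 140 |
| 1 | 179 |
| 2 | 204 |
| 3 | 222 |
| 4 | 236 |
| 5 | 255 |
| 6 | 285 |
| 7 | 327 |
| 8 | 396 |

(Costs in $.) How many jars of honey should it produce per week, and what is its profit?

Profit at each row (π = 29x − TC): x=0: -140; x=1: -150; x=2: -146; x=3: -135; x=4: -120; x=5: -110; x=6: -111; x=7: -124; x=8: -164.
Profit is maximized at x = 5. AVC there is 115/5 = $23 ≤ P, so producing beats shutting down (which would give -$140).

x = 5; profit = -$110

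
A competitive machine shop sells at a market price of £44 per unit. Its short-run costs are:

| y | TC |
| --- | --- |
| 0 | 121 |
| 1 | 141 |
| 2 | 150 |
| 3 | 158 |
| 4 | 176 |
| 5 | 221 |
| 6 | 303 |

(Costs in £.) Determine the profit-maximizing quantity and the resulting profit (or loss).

y = 4; profit = £0

Profit at each row (π = 44y − TC): y=0: -121; y=1: -97; y=2: -62; y=3: -26; y=4: 0; y=5: -1; y=6: -39.
Profit is maximized at y = 4. AVC there is 55/4 = £13.75 ≤ P, so producing beats shutting down (which would give -£121).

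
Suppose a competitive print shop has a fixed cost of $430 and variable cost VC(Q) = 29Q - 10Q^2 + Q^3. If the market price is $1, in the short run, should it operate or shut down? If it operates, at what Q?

Shut down

Strip out fixed cost: VC = 29Q - 10Q^2 + Q^3. Then AVC = 29 - 10Q + Q^2 and MC = 29 - 20Q + 3Q^2.
AVC is minimized where dAVC/dQ = -10 + 2Q = 0, at Q = 5; min AVC = 29 - 10·5 + 5^2 = $4.
Since P = $1 < min AVC = $4, price fails to cover variable cost at any output.
Shutting down limits the loss to fixed cost, $430.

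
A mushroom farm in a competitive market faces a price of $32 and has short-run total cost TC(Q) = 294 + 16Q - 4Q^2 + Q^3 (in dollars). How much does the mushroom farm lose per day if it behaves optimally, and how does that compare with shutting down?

AVC = 16 - 4Q + Q^2 has its minimum $12 at Q = 2; price $32 clears that bar, so the firm operates.
MC = 16 - 8Q + 3Q^2. Setting P = MC and taking the root on the rising branch gives Q* = 4.
TR = 32·4 = 128. TC = 294 + 64 = 358. Profit = 128 − 358 = -$230.
That loss of $230 beats the $294 the firm would lose by shutting down; producing recovers $64 of fixed cost.

Profit = -$230 at Q = 4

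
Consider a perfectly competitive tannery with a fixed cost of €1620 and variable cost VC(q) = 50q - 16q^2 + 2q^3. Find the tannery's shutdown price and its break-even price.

Shutdown price = €18; break-even price = €248

AVC = 50 - 16q + 2q^2; minimized at q = 4, giving min AVC = €18. That is the shutdown price.
ATC = 1620/q + 50 - 16q + 2q^2. Setting dATC/dq = −1620/q^2 − 16 + 4q = 0 gives q = 9 (since 4·9^3 − 16·9^2 = 1620).
min ATC = 1620/9 + 50 − 16·9 + 2·9^2 = €248. That is the break-even price.
Between these two prices the firm operates at a loss; above €248 it earns a profit.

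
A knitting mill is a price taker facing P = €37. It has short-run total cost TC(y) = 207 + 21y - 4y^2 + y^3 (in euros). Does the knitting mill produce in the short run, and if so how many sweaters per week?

Strip out fixed cost: VC = 21y - 4y^2 + y^3. Then AVC = 21 - 4y + y^2 and MC = 21 - 8y + 3y^2.
AVC is minimized where dAVC/dy = -4 + 2y = 0, at y = 2; min AVC = 21 - 4·2 + 2^2 = €17.
Since P = €37 ≥ min AVC = €17, price covers variable cost and the firm should produce.
Solving P = MC: -16 - 8y + 3y^2 = 0 ⇒ y = -4/3 or 4. On the upward-sloping branch, y* = 4.
Check: AVC at y = 4 is €21 ≤ P, so revenue covers variable cost.
Profit = P·y − TC = 37·4 − 291 = -€143, a loss, but smaller than the €207 fixed cost the firm would lose by shutting down.

Produce at y = 4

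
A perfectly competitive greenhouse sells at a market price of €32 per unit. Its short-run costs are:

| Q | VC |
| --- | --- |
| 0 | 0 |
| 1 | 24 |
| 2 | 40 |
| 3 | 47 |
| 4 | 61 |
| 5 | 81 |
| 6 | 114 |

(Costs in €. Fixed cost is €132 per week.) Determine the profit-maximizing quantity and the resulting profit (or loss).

Q = 5; profit = -€53

Compute π = P·Q − TC at each output: Q=0: -132; Q=1: -124; Q=2: -108; Q=3: -83; Q=4: -65; Q=5: -53; Q=6: -54.
Profit is maximized at Q = 5. AVC there is 81/5 = €16.20 ≤ P, so producing beats shutting down (which would give -€132).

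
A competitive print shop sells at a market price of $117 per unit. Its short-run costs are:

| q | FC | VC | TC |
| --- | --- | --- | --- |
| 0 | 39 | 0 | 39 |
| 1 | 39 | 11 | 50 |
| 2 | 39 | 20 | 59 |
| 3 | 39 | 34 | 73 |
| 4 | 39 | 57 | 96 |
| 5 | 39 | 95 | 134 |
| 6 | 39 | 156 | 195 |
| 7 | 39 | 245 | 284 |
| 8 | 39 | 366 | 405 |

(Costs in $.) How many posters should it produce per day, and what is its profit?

q = 7; profit = $535

Compute π = P·q − TC at each output: q=0: -39; q=1: 67; q=2: 175; q=3: 278; q=4: 372; q=5: 451; q=6: 507; q=7: 535; q=8: 531.
Profit is maximized at q = 7. AVC there is 245/7 = $35 ≤ P, so producing beats shutting down (which would give -$39).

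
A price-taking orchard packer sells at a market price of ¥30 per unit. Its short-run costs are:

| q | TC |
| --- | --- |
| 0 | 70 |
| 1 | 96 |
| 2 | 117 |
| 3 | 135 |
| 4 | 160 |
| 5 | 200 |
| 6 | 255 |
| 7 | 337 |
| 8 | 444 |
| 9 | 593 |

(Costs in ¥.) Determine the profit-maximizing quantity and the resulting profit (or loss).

q = 4; profit = -¥40

Compute π = P·q − TC at each output: q=0: -70; q=1: -66; q=2: -57; q=3: -45; q=4: -40; q=5: -50; q=6: -75; q=7: -127; q=8: -204; q=9: -323.
Profit is maximized at q = 4. AVC there is 90/4 = ¥22.50 ≤ P, so producing beats shutting down (which would give -¥70).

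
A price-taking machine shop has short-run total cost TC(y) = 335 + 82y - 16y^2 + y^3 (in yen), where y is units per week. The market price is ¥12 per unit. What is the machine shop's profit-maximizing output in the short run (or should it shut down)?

Shut down

Strip out fixed cost: VC = 82y - 16y^2 + y^3. Then AVC = 82 - 16y + y^2 and MC = 82 - 32y + 3y^2.
AVC hits its minimum where MC = AVC, at y = 8, giving min AVC = 82 - 16·8 + 8^2 = ¥18.
With P < min AVC (¥12 < ¥18), every unit sold adds to the loss.
Shutting down limits the loss to fixed cost, ¥335.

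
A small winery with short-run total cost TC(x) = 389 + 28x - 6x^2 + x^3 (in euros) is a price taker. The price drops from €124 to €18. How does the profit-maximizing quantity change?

Output falls from 8 to 0 (the firm shuts down)

MC = 28 - 12x + 3x^2; the shutdown threshold is min AVC = €19 (at x = 3).
With P = €124 above the shutdown price, P = MC gives x = 8.
At P = €18 < min AVC = €19, price no longer covers variable cost at any output, so the firm shuts down: x = 0.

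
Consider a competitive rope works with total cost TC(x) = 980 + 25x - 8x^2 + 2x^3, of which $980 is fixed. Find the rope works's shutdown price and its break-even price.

Shutdown price = $17; break-even price = $207

AVC = 25 - 8x + 2x^2; minimized at x = 2, giving min AVC = $17. That is the shutdown price.
ATC = 980/x + 25 - 8x + 2x^2. Setting dATC/dx = −980/x^2 − 8 + 4x = 0 gives x = 7 (since 4·7^3 − 8·7^2 = 980).
min ATC = 980/7 + 25 − 8·7 + 2·7^2 = $207. That is the break-even price.
For $17 ≤ P < $207 the firm produces at a loss; below $17 it shuts down.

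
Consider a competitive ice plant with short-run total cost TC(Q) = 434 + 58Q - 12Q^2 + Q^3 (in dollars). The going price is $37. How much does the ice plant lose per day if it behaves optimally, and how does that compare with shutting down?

Profit = -$336 at Q = 7

AVC = 58 - 12Q + Q^2; min AVC = $22 at Q = 6. Since P = $37 ≥ min AVC, the firm produces.
MC = 58 - 24Q + 3Q^2. Setting P = MC and taking the root on the rising branch gives Q* = 7.
TR = 37·7 = 259. TC = 434 + 161 = 595. Profit = 259 − 595 = -$336.
Shutting down would mean losing the fixed cost of $434, so operating at a loss of $336 is better by $98.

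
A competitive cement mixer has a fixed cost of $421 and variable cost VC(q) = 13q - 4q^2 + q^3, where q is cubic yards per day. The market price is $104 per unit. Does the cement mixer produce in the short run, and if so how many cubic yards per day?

From TC, MC = TC'(q) = 13 - 8q + 3q^2 and AVC = VC/q = 13 - 4q + q^2.
AVC is minimized where dAVC/dq = -4 + 2q = 0, at q = 2; min AVC = 13 - 4·2 + 2^2 = $9.
Since P = $104 ≥ min AVC = $9, price covers variable cost and the firm should produce.
P = MC gives -91 - 8q + 3q^2 = 0, with roots -13/3 and 7. Take the larger (rising MC): q* = 7.
Check: AVC at q = 7 is $34 ≤ P, so revenue covers variable cost.
Profit = P·q − TC = 104·7 − 659 = $69.

Produce at q = 7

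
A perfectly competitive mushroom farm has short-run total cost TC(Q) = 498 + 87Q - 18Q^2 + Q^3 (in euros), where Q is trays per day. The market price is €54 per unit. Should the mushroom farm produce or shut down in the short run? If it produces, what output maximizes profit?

From TC, MC = TC'(Q) = 87 - 36Q + 3Q^2 and AVC = VC/Q = 87 - 18Q + Q^2.
AVC hits its minimum where MC = AVC, at Q = 9, giving min AVC = 87 - 18·9 + 9^2 = €6.
Since P = €54 ≥ min AVC = €6, price covers variable cost and the firm should produce.
Set P = MC: 54 = 87 - 36Q + 3Q^2 → 33 - 36Q + 3Q^2 = 0. The roots are Q = 1 and Q = 11; the profit-maximizing output is on the rising part of MC, so Q* = 11.
Check: AVC at Q = 11 is €10 ≤ P, so revenue covers variable cost.
Profit = P·Q − TC = 54·11 − 608 = -€14, a loss, but smaller than the €498 fixed cost the firm would lose by shutting down.

Produce at Q = 11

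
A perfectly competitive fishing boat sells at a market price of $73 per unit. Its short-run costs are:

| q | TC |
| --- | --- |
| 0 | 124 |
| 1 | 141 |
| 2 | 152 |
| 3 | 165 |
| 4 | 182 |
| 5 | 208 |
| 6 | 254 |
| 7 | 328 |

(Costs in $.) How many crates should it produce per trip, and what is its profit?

Tabulate TR − TC: q=0: -124; q=1: -68; q=2: -6; q=3: 54; q=4: 110; q=5: 157; q=6: 184; q=7: 183.
Profit is maximized at q = 6. AVC there is 130/6 = $21.67 ≤ P, so producing beats shutting down (which would give -$124).

q = 6; profit = $184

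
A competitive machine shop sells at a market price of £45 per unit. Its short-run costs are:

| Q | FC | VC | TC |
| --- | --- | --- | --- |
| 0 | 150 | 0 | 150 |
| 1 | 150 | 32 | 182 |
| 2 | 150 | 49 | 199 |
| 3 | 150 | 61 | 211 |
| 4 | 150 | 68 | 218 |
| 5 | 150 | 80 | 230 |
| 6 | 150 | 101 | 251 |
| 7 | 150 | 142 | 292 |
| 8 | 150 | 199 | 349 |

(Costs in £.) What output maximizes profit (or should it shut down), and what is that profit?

Profit at each row (π = 45Q − TC): Q=0: -150; Q=1: -137; Q=2: -109; Q=3: -76; Q=4: -38; Q=5: -5; Q=6: 19; Q=7: 23; Q=8: 11.
Profit is maximized at Q = 7. AVC there is 142/7 = £20.29 ≤ P, so producing beats shutting down (which would give -£150).

Q = 7; profit = £23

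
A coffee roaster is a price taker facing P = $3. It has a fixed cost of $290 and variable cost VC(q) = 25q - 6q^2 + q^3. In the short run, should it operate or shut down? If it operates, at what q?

From TC, MC = TC'(q) = 25 - 12q + 3q^2 and AVC = VC/q = 25 - 6q + q^2.
AVC hits its minimum where MC = AVC, at q = 3, giving min AVC = 25 - 6·3 + 3^2 = $16.
Since P = $3 < min AVC = $16, price fails to cover variable cost at any output.
Best response: produce nothing and absorb the $290 fixed cost.

Shut down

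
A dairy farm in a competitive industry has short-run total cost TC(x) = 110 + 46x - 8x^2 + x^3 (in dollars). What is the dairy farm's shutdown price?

$30 per unit

The shutdown price is the minimum of AVC. VC = 46x - 8x^2 + x^3, so AVC = 46 - 8x + x^2.
dAVC/dx = -8 + 2x = 0 gives x = 4. min AVC = 46 - 8·4 + 4^2 = 30.
For P < $30 the firm produces nothing.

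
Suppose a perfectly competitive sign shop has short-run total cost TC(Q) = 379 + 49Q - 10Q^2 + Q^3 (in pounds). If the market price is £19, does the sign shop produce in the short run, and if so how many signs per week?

Shut down

Variable cost is VC = 49Q - 10Q^2 + Q^3, so AVC = VC/Q = 49 - 10Q + Q^2 and MC = dTC/dQ = 49 - 20Q + 3Q^2.
AVC hits its minimum where MC = AVC, at Q = 5, giving min AVC = 49 - 10·5 + 5^2 = £24.
P = £19 lies below min AVC = £24; no output level covers variable cost.
The firm minimizes its loss by shutting down and losing only its fixed cost of £379.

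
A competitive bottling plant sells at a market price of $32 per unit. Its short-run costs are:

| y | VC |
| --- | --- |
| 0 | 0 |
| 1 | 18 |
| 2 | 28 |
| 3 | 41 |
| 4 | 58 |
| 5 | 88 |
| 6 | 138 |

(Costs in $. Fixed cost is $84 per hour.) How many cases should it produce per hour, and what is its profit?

Tabulate TR − TC: y=0: -84; y=1: -70; y=2: -48; y=3: -29; y=4: -14; y=5: -12; y=6: -30.
Profit is maximized at y = 5. AVC there is 88/5 = $17.60 ≤ P, so producing beats shutting down (which would give -$84).

y = 5; profit = -$12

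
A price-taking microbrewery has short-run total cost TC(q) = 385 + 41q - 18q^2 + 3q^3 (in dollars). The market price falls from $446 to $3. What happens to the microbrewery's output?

Output falls from 9 to 0 (the firm shuts down)

MC = 41 - 36q + 9q^2; the shutdown threshold is min AVC = $14 (at q = 3).
At P = $446 ≥ min AVC, set P = MC on the rising branch: q = 9.
At P = $3 < min AVC = $14, price no longer covers variable cost at any output, so the firm shuts down: q = 0.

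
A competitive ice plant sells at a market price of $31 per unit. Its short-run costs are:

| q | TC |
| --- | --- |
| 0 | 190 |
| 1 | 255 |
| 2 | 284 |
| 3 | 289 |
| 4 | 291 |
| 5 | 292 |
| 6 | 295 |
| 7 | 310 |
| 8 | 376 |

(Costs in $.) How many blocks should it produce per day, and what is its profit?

Profit at each row (π = 31q − TC): q=0: -190; q=1: -224; q=2: -222; q=3: -196; q=4: -167; q=5: -137; q=6: -109; q=7: -93; q=8: -128.
Profit is maximized at q = 7. AVC there is 120/7 = $17.14 ≤ P, so producing beats shutting down (which would give -$190).

q = 7; profit = -$93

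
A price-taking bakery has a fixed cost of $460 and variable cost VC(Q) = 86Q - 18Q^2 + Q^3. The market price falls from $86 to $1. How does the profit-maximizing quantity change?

Output falls from 12 to 0 (the firm shuts down)

MC = 86 - 36Q + 3Q^2; the shutdown threshold is min AVC = $5 (at Q = 9).
At P = $86 ≥ min AVC, set P = MC on the rising branch: Q = 12.
At P = $1 < min AVC = $5, price no longer covers variable cost at any output, so the firm shuts down: Q = 0.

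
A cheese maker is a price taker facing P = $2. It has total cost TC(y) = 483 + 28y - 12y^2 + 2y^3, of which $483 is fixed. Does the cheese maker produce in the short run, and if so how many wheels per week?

Shut down

Variable cost is VC = 28y - 12y^2 + 2y^3, so AVC = VC/y = 28 - 12y + 2y^2 and MC = dTC/dy = 28 - 24y + 6y^2.
AVC hits its minimum where MC = AVC, at y = 3, giving min AVC = 28 - 12·3 + 2·3^2 = $10.
With P < min AVC ($2 < $10), every unit sold adds to the loss.
The firm minimizes its loss by shutting down and losing only its fixed cost of $483.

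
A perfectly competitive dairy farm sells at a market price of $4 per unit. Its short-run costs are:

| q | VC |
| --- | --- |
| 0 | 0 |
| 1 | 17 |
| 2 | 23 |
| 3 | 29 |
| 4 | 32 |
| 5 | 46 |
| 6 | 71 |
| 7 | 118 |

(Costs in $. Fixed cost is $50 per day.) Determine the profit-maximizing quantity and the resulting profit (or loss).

Profit at each row (π = 4q − TC): q=0: -50; q=1: -63; q=2: -65; q=3: -67; q=4: -66; q=5: -76; q=6: -97; q=7: -140.
Profit is highest at q = 0. Equivalently, the lowest AVC in the table is 32/4 ≈ $8 at q = 4, and P = $4 falls below it — price never covers variable cost, so the firm shuts down and loses only its fixed cost.

q = 0 (shut down); profit = -$50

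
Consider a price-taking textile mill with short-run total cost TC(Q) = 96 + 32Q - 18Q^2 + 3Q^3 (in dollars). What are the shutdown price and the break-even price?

Shutdown price = min AVC. AVC = 32 - 18Q + 3Q^2, with vertex at Q = 3 and minimum $5.
ATC = 96/Q + 32 - 18Q + 3Q^2. Setting dATC/dQ = −96/Q^2 − 18 + 6Q = 0 gives Q = 4 (since 6·4^3 − 18·4^2 = 96).
min ATC = 96/4 + 32 − 18·4 + 3·4^2 = $32. That is the break-even price.
For $5 ≤ P < $32 the firm produces at a loss; below $5 it shuts down.

Shutdown price = $5; break-even price = $32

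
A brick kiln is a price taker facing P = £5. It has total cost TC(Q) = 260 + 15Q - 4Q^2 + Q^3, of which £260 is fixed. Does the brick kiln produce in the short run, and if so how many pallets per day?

Variable cost is VC = 15Q - 4Q^2 + Q^3, so AVC = VC/Q = 15 - 4Q + Q^2 and MC = dTC/dQ = 15 - 8Q + 3Q^2.
AVC is minimized where dAVC/dQ = -4 + 2Q = 0, at Q = 2; min AVC = 15 - 4·2 + 2^2 = £11.
Since P = £5 < min AVC = £11, price fails to cover variable cost at any output.
Best response: produce nothing and absorb the £260 fixed cost.

Shut down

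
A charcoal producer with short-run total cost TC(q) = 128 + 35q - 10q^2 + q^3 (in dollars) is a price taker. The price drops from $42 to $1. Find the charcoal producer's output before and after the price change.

Output falls from 7 to 0 (the firm shuts down)

MC = 35 - 20q + 3q^2; the shutdown threshold is min AVC = $10 (at q = 5).
At P = $42 ≥ min AVC, set P = MC on the rising branch: q = 7.
At P = $1 < min AVC = $10, price no longer covers variable cost at any output, so the firm shuts down: q = 0.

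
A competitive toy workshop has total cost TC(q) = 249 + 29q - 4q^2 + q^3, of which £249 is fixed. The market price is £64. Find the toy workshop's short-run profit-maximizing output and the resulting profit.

AVC = 29 - 4q + q^2; min AVC = £25 at q = 2. Since P = £64 ≥ min AVC, the firm produces.
With MC = 29 - 8q + 3q^2, P = MC on the upward-sloping part at q* = 5.
TR = 64·5 = 320. TC = 249 + 170 = 419. Profit = 320 − 419 = -£99.
That loss of £99 beats the £249 the firm would lose by shutting down; producing recovers £150 of fixed cost.

Profit = -£99 at q = 5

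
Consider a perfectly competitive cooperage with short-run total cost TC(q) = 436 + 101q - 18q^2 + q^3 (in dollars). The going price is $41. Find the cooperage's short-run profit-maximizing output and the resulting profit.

Profit = -$236 at q = 10

AVC = 101 - 18q + q^2 has its minimum $20 at q = 9; price $41 clears that bar, so the firm operates.
MC = 101 - 36q + 3q^2. Setting P = MC and taking the root on the rising branch gives q* = 10.
TR = 41·10 = 410. TC = 436 + 210 = 646. Profit = 410 − 646 = -$236.
By producing, the firm covers all variable cost plus $200 of fixed cost; shutting down would lose the full $436.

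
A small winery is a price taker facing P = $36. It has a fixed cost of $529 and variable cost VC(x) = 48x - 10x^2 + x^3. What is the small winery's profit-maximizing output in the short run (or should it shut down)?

Produce at x = 6

Variable cost is VC = 48x - 10x^2 + x^3, so AVC = VC/x = 48 - 10x + x^2 and MC = dTC/dx = 48 - 20x + 3x^2.
AVC hits its minimum where MC = AVC, at x = 5, giving min AVC = 48 - 10·5 + 5^2 = $23.
Because $36 ≥ $23, revenue can cover variable cost; the firm operates.
P = MC gives 12 - 20x + 3x^2 = 0, with roots 2/3 and 6. Take the larger (rising MC): x* = 6.
Check: AVC at x = 6 is $24 ≤ P, so revenue covers variable cost.
Profit = P·x − TC = 36·6 − 673 = -$457, a loss, but smaller than the $529 fixed cost the firm would lose by shutting down.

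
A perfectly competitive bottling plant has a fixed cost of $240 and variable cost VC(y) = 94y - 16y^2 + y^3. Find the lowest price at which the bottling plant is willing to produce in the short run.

$30 per unit

The shutdown price is the minimum of AVC. VC = 94y - 16y^2 + y^3, so AVC = 94 - 16y + y^2.
At the minimum of AVC, MC = AVC. MC = 94 - 32y + 3y^2; setting MC = AVC gives 2y^2 - 16y = 0, so y = 8. min AVC = 30.
For P < $30 the firm produces nothing.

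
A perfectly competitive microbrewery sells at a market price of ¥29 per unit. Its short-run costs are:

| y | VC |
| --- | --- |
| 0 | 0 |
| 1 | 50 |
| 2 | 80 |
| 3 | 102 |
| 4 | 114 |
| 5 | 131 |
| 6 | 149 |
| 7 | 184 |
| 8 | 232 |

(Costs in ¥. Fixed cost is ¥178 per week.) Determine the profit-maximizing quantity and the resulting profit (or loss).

y = 6; profit = -¥153

Compute π = P·y − TC at each output: y=0: -178; y=1: -199; y=2: -200; y=3: -193; y=4: -176; y=5: -164; y=6: -153; y=7: -159; y=8: -178.
Profit is maximized at y = 6. AVC there is 149/6 = ¥24.83 ≤ P, so producing beats shutting down (which would give -¥178).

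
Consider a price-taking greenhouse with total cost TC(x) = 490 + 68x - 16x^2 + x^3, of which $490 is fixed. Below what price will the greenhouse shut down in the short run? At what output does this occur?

$4 per unit, at x = 8

The firm shuts down when price falls below the minimum of average variable cost. AVC = VC/x = 68 - 16x + x^2.
At the minimum of AVC, MC = AVC. MC = 68 - 32x + 3x^2; setting MC = AVC gives 2x^2 - 16x = 0, so x = 8. min AVC = 4.
The firm shuts down for any P below $4.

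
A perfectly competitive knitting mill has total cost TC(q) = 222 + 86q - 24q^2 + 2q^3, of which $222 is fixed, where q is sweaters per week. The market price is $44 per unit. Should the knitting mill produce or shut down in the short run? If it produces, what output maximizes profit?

Produce at q = 7

From TC, MC = TC'(q) = 86 - 48q + 6q^2 and AVC = VC/q = 86 - 24q + 2q^2.
AVC hits its minimum where MC = AVC, at q = 6, giving min AVC = 86 - 24·6 + 2·6^2 = $14.
P = $44 exceeds min AVC = $14, so the firm stays open.
P = MC gives 42 - 48q + 6q^2 = 0, with roots 1 and 7. Take the larger (rising MC): q* = 7.
Check: AVC at q = 7 is $16 ≤ P, so revenue covers variable cost.
Profit = P·q − TC = 44·7 − 334 = -$26, a loss, but smaller than the $222 fixed cost the firm would lose by shutting down.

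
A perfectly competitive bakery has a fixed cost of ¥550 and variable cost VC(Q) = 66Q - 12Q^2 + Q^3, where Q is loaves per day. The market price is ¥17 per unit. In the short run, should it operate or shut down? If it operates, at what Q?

From TC, MC = TC'(Q) = 66 - 24Q + 3Q^2 and AVC = VC/Q = 66 - 12Q + Q^2.
The AVC parabola has its vertex at Q = 12/2 = 6, where AVC = 66 - 12·6 + 6^2 = ¥30.
P = ¥17 lies below min AVC = ¥30; no output level covers variable cost.
Shutting down limits the loss to fixed cost, ¥550.

Shut down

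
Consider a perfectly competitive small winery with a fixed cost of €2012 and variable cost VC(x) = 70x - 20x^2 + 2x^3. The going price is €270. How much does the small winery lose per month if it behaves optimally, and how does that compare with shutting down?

AVC = 70 - 20x + 2x^2; min AVC = €20 at x = 5. Since P = €270 ≥ min AVC, the firm produces.
With MC = 70 - 40x + 6x^2, P = MC on the upward-sloping part at x* = 10.
TR = 270·10 = 2700. TC = 2012 + 700 = 2712. Profit = 2700 − 2712 = -€12.
By producing, the firm covers all variable cost plus €2000 of fixed cost; shutting down would lose the full €2012.

Profit = -€12 at x = 10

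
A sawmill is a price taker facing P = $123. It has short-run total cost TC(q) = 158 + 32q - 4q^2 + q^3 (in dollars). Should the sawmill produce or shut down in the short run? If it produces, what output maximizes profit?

Produce at q = 7

Strip out fixed cost: VC = 32q - 4q^2 + q^3. Then AVC = 32 - 4q + q^2 and MC = 32 - 8q + 3q^2.
AVC is minimized where dAVC/dq = -4 + 2q = 0, at q = 2; min AVC = 32 - 4·2 + 2^2 = $28.
P = $123 exceeds min AVC = $28, so the firm stays open.
Solving P = MC: -91 - 8q + 3q^2 = 0 ⇒ q = -13/3 or 7. On the upward-sloping branch, q* = 7.
Check: AVC at q = 7 is $53 ≤ P, so revenue covers variable cost.
Profit = P·q − TC = 123·7 − 529 = $332.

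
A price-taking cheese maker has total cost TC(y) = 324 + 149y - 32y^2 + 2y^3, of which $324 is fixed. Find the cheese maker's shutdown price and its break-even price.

Shutdown price = $21; break-even price = $59

AVC = 149 - 32y + 2y^2; minimized at y = 8, giving min AVC = $21. That is the shutdown price.
ATC = 324/y + 149 - 32y + 2y^2. Setting dATC/dy = −324/y^2 − 32 + 4y = 0 gives y = 9 (since 4·9^3 − 32·9^2 = 324).
min ATC = 324/9 + 149 − 32·9 + 2·9^2 = $59. That is the break-even price.
For $21 ≤ P < $59 the firm produces at a loss; below $21 it shuts down.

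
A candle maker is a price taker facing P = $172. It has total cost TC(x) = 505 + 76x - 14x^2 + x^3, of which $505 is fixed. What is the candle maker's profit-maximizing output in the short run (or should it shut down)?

Produce at x = 12

From TC, MC = TC'(x) = 76 - 28x + 3x^2 and AVC = VC/x = 76 - 14x + x^2.
AVC is minimized where dAVC/dx = -14 + 2x = 0, at x = 7; min AVC = 76 - 14·7 + 7^2 = $27.
P = $172 exceeds min AVC = $27, so the firm stays open.
Solving P = MC: -96 - 28x + 3x^2 = 0 ⇒ x = -8/3 or 12. On the upward-sloping branch, x* = 12.
Check: AVC at x = 12 is $52 ≤ P, so revenue covers variable cost.
Profit = P·x − TC = 172·12 − 1129 = $935.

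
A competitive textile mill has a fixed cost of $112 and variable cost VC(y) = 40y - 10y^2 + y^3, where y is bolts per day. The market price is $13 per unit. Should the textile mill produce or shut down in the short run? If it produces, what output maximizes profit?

Strip out fixed cost: VC = 40y - 10y^2 + y^3. Then AVC = 40 - 10y + y^2 and MC = 40 - 20y + 3y^2.
The AVC parabola has its vertex at y = 10/2 = 5, where AVC = 40 - 10·5 + 5^2 = $15.
With P < min AVC ($13 < $15), every unit sold adds to the loss.
Best response: produce nothing and absorb the $112 fixed cost.

Shut down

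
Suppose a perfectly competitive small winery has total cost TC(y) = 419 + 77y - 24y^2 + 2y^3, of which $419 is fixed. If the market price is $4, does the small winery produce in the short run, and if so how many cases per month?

Strip out fixed cost: VC = 77y - 24y^2 + 2y^3. Then AVC = 77 - 24y + 2y^2 and MC = 77 - 48y + 6y^2.
AVC hits its minimum where MC = AVC, at y = 6, giving min AVC = 77 - 24·6 + 2·6^2 = $5.
P = $4 lies below min AVC = $5; no output level covers variable cost.
Best response: produce nothing and absorb the $419 fixed cost.

Shut down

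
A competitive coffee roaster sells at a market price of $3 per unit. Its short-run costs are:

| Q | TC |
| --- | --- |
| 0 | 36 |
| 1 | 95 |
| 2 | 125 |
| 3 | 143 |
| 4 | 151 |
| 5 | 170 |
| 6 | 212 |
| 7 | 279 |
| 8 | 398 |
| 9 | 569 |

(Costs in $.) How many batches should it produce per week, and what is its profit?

Compute π = P·Q − TC at each output: Q=0: -36; Q=1: -92; Q=2: -119; Q=3: -134; Q=4: -139; Q=5: -155; Q=6: -194; Q=7: -258; Q=8: -374; Q=9: -542.
Profit is highest at Q = 0. Equivalently, the lowest AVC in the table is 134/5 ≈ $26.80 at Q = 5, and P = $3 falls below it — price never covers variable cost, so the firm shuts down and loses only its fixed cost.

Q = 0 (shut down); profit = -$36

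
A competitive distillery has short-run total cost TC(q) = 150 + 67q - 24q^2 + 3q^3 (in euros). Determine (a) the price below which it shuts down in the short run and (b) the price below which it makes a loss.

AVC = 67 - 24q + 3q^2; minimized at q = 4, giving min AVC = €19. That is the shutdown price.
ATC = 150/q + 67 - 24q + 3q^2. Setting dATC/dq = −150/q^2 − 24 + 6q = 0 gives q = 5 (since 6·5^3 − 24·5^2 = 150).
min ATC = 150/5 + 67 − 24·5 + 3·5^2 = €52. That is the break-even price.
For €19 ≤ P < €52 the firm produces at a loss; below €19 it shuts down.

Shutdown price = €19; break-even price = €52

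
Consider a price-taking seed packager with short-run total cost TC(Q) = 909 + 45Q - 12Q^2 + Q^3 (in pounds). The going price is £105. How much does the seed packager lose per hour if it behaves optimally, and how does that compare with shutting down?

AVC = 45 - 12Q + Q^2; min AVC = £9 at Q = 6. Since P = £105 ≥ min AVC, the firm produces.
MC = 45 - 24Q + 3Q^2. Setting P = MC and taking the root on the rising branch gives Q* = 10.
TR = 105·10 = 1050. TC = 909 + 250 = 1159. Profit = 1050 − 1159 = -£109.
That loss of £109 beats the £909 the firm would lose by shutting down; producing recovers £800 of fixed cost.

Profit = -£109 at Q = 10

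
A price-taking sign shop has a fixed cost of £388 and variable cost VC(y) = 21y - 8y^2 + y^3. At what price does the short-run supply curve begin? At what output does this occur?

£5 per unit, at y = 4

Short-run supply begins at min AVC. From VC = 21y - 8y^2 + y^3, AVC = 21 - 8y + y^2.
dAVC/dy = -8 + 2y = 0 gives y = 4. min AVC = 21 - 8·4 + 4^2 = 5.
The firm shuts down for any P below £5.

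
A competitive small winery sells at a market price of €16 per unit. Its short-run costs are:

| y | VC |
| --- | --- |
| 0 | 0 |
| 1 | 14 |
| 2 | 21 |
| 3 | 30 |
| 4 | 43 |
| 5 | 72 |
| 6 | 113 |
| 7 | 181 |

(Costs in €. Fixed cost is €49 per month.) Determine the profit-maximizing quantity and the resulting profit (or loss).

y = 4; profit = -€28

Tabulate TR − TC: y=0: -49; y=1: -47; y=2: -38; y=3: -31; y=4: -28; y=5: -41; y=6: -66; y=7: -118.
Profit is maximized at y = 4. AVC there is 43/4 = €10.75 ≤ P, so producing beats shutting down (which would give -€49).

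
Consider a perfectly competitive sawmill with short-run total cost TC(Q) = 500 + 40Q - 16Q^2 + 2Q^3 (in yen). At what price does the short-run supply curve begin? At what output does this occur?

¥8 per unit, at Q = 4

The shutdown price is the minimum of AVC. VC = 40Q - 16Q^2 + 2Q^3, so AVC = 40 - 16Q + 2Q^2.
At the minimum of AVC, MC = AVC. MC = 40 - 32Q + 6Q^2; setting MC = AVC gives 4Q^2 - 16Q = 0, so Q = 4. min AVC = 8.
So the shutdown price is ¥8.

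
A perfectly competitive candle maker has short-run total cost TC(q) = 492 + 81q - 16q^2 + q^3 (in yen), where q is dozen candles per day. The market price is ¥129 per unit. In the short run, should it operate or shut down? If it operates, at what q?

Produce at q = 12

From TC, MC = TC'(q) = 81 - 32q + 3q^2 and AVC = VC/q = 81 - 16q + q^2.
AVC hits its minimum where MC = AVC, at q = 8, giving min AVC = 81 - 16·8 + 8^2 = ¥17.
Because ¥129 ≥ ¥17, revenue can cover variable cost; the firm operates.
Solving P = MC: -48 - 32q + 3q^2 = 0 ⇒ q = -4/3 or 12. On the upward-sloping branch, q* = 12.
Check: AVC at q = 12 is ¥33 ≤ P, so revenue covers variable cost.
Profit = P·q − TC = 129·12 − 888 = ¥660.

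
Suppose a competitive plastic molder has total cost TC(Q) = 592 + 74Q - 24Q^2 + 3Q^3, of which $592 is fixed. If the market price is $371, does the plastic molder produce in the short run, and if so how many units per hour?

Produce at Q = 9

From TC, MC = TC'(Q) = 74 - 48Q + 9Q^2 and AVC = VC/Q = 74 - 24Q + 3Q^2.
The AVC parabola has its vertex at Q = 24/6 = 4, where AVC = 74 - 24·4 + 3·4^2 = $26.
Since P = $371 ≥ min AVC = $26, price covers variable cost and the firm should produce.
Solving P = MC: -297 - 48Q + 9Q^2 = 0 ⇒ Q = -11/3 or 9. On the upward-sloping branch, Q* = 9.
Check: AVC at Q = 9 is $101 ≤ P, so revenue covers variable cost.
Profit = P·Q − TC = 371·9 − 1501 = $1838.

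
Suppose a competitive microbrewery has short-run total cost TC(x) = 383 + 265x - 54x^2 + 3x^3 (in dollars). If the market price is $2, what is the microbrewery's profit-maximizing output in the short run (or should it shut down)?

Shut down

Variable cost is VC = 265x - 54x^2 + 3x^3, so AVC = VC/x = 265 - 54x + 3x^2 and MC = dTC/dx = 265 - 108x + 9x^2.
The AVC parabola has its vertex at x = 54/6 = 9, where AVC = 265 - 54·9 + 3·9^2 = $22.
With P < min AVC ($2 < $22), every unit sold adds to the loss.
Shutting down limits the loss to fixed cost, $383.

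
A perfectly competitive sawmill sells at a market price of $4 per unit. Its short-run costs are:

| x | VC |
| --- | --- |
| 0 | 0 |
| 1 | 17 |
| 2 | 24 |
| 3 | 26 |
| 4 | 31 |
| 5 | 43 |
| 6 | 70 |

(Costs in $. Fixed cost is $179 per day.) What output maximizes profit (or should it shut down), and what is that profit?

Compute π = P·x − TC at each output: x=0: -179; x=1: -192; x=2: -195; x=3: -193; x=4: -194; x=5: -202; x=6: -225.
Profit is highest at x = 0. Equivalently, the lowest AVC in the table is 31/4 ≈ $7.75 at x = 4, and P = $4 falls below it — price never covers variable cost, so the firm shuts down and loses only its fixed cost.

x = 0 (shut down); profit = -$179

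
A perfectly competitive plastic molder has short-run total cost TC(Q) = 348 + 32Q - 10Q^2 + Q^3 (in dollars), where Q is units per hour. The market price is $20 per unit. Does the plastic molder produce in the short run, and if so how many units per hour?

Produce at Q = 6

From TC, MC = TC'(Q) = 32 - 20Q + 3Q^2 and AVC = VC/Q = 32 - 10Q + Q^2.
The AVC parabola has its vertex at Q = 10/2 = 5, where AVC = 32 - 10·5 + 5^2 = $7.
Since P = $20 ≥ min AVC = $7, price covers variable cost and the firm should produce.
Set P = MC: 20 = 32 - 20Q + 3Q^2 → 12 - 20Q + 3Q^2 = 0. The roots are Q = 2/3 and Q = 6; the profit-maximizing output is on the rising part of MC, so Q* = 6.
Check: AVC at Q = 6 is $8 ≤ P, so revenue covers variable cost.
Profit = P·Q − TC = 20·6 − 396 = -$276, a loss, but smaller than the $348 fixed cost the firm would lose by shutting down.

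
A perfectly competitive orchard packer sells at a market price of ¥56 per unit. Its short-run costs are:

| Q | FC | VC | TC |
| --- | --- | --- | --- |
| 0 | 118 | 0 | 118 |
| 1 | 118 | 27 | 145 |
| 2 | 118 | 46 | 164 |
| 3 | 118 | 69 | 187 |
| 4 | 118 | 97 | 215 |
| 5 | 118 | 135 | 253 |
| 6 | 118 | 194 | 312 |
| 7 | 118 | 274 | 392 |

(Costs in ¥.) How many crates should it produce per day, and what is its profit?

Profit at each row (π = 56Q − TC): Q=0: -118; Q=1: -89; Q=2: -52; Q=3: -19; Q=4: 9; Q=5: 27; Q=6: 24; Q=7: 0.
Profit is maximized at Q = 5. AVC there is 135/5 = ¥27 ≤ P, so producing beats shutting down (which would give -¥118).

Q = 5; profit = ¥27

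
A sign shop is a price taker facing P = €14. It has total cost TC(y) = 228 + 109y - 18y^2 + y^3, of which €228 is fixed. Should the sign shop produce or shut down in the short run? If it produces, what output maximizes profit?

Strip out fixed cost: VC = 109y - 18y^2 + y^3. Then AVC = 109 - 18y + y^2 and MC = 109 - 36y + 3y^2.
AVC is minimized where dAVC/dy = -18 + 2y = 0, at y = 9; min AVC = 109 - 18·9 + 9^2 = €28.
Since P = €14 < min AVC = €28, price fails to cover variable cost at any output.
Best response: produce nothing and absorb the €228 fixed cost.

Shut down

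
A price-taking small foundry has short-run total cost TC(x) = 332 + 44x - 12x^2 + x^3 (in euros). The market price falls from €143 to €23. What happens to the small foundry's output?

MC = 44 - 24x + 3x^2; the shutdown threshold is min AVC = €8 (at x = 6).
At P = €143 ≥ min AVC, set P = MC on the rising branch: x = 11.
At P = €23 ≥ min AVC, set P = MC: x = 7. The firm stays open but cuts output.

Output falls from 11 to 7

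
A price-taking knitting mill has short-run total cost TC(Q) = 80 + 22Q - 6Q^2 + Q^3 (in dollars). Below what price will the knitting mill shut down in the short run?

$13 per unit

The firm shuts down when price falls below the minimum of average variable cost. AVC = VC/Q = 22 - 6Q + Q^2.
dAVC/dQ = -6 + 2Q = 0 gives Q = 3. min AVC = 22 - 6·3 + 3^2 = 13.
So the shutdown price is $13.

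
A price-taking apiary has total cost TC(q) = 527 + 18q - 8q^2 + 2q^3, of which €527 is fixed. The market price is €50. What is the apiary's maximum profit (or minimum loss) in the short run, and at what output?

Profit = -€399 at q = 4

AVC = 18 - 8q + 2q^2 has its minimum €10 at q = 2; price €50 clears that bar, so the firm operates.
MC = 18 - 16q + 6q^2. Setting P = MC and taking the root on the rising branch gives q* = 4.
TR = 50·4 = 200. TC = 527 + 72 = 599. Profit = 200 − 599 = -€399.
By producing, the firm covers all variable cost plus €128 of fixed cost; shutting down would lose the full €527.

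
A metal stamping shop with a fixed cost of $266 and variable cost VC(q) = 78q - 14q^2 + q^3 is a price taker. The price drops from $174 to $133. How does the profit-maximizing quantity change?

AVC = 78 - 14q + q^2, minimized at q = 7 where min AVC = $29. MC = 78 - 28q + 3q^2.
With P = $174 above the shutdown price, P = MC gives q = 12.
At P = $133 ≥ min AVC, set P = MC: q = 11. The firm stays open but cuts output.

Output falls from 12 to 11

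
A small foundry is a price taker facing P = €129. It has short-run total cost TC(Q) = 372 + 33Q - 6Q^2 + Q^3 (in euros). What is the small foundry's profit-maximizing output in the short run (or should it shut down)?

Produce at Q = 8

Variable cost is VC = 33Q - 6Q^2 + Q^3, so AVC = VC/Q = 33 - 6Q + Q^2 and MC = dTC/dQ = 33 - 12Q + 3Q^2.
AVC hits its minimum where MC = AVC, at Q = 3, giving min AVC = 33 - 6·3 + 3^2 = €24.
Because €129 ≥ €24, revenue can cover variable cost; the firm operates.
Solving P = MC: -96 - 12Q + 3Q^2 = 0 ⇒ Q = -4 or 8. On the upward-sloping branch, Q* = 8.
Check: AVC at Q = 8 is €49 ≤ P, so revenue covers variable cost.
Profit = P·Q − TC = 129·8 − 764 = €268.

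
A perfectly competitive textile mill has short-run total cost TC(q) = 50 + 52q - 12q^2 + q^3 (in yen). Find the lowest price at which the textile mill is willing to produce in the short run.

The firm shuts down when price falls below the minimum of average variable cost. AVC = VC/q = 52 - 12q + q^2.
At the minimum of AVC, MC = AVC. MC = 52 - 24q + 3q^2; setting MC = AVC gives 2q^2 - 12q = 0, so q = 6. min AVC = 16.
For P < ¥16 the firm produces nothing.

¥16 per unit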